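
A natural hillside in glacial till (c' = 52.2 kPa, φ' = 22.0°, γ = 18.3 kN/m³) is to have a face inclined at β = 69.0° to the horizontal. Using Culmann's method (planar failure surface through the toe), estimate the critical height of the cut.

H_c = 31.06 m

Culmann's analysis gives the critical failure plane at α_cr = (β + φ')/2 = (69.0 + 22.0)/2 = 45.5°, and the critical height
H_c = (4c'/γ) · sinβ cosφ' / [1 − cos(β − φ')]
    = (4·52.2/18.3) · sin69.0°·cos22.0° / [1 − cos(47.0°)]
    = 11.410 · 0.9336·0.9272 / [1 − 0.6820]
    = 11.410 · 0.8656 / 0.3180
    = 31.06 m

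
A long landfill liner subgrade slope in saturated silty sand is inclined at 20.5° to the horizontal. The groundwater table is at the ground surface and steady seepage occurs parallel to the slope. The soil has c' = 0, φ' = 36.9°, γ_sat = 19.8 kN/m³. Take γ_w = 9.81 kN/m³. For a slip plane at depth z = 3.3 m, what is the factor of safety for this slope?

With seepage parallel to the slope and the water table at the surface, the effective normal stress on the slip plane uses the buoyant unit weight γ' = γ_sat − γ_w while the driving shear stress uses γ_sat:
FS = [c' + γ' z cos²β tanφ'] / [γ_sat z sinβ cosβ]
(For c' = 0 this reduces to FS = (γ'/γ_sat)·tanφ'/tanβ.)
γ' = 19.8 − 9.81 = 9.99 kN/m³
Numerator = 0.0 + 9.99·3.3·cos²20.5°·tan36.9° = 0.0 + 9.99·3.3·0.8774·0.7508 = 21.717 kPa
Denominator = 19.8·3.3·sin20.5°·cos20.5° = 19.8·3.3·0.3502·0.9367 = 21.433 kPa
FS = 21.717 / 21.433 = 1.013

FS = 1.01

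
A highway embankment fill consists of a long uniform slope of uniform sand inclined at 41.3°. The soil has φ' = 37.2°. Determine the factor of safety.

FS = 0.86

For a dry cohesionless infinite slope the factor of safety is FS = tanφ' / tanβ.
FS = tan37.2° / tan41.3° = 0.7590 / 0.8785 = 0.864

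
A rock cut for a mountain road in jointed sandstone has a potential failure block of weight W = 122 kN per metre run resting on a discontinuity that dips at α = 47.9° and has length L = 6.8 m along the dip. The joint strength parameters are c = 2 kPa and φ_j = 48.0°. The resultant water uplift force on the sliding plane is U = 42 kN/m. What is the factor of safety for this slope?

FS = 0.64

Resolving the block weight along and normal to the plane and applying the Mohr–Coulomb strength on the joint:
N' = W cosα − U = 122·cos47.9° − 42 = 39.8 kN/m
Driving force T = W sinα = 122·sin47.9° = 90.5 kN/m
Resisting force R = c·L + N'·tanφ_j = 2·6.8 + 39.8·tan48.0° = 13.6 + 44.2 = 57.8 kN/m
FS = R / T = 57.8 / 90.5 = 0.638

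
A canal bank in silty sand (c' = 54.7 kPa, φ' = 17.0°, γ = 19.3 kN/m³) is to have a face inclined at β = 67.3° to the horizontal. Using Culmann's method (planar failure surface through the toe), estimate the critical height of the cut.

H_c = 27.69 m

Culmann's analysis gives the critical failure plane at α_cr = (β + φ')/2 = (67.3 + 17.0)/2 = 42.1°, and the critical height
H_c = (4c'/γ) · sinβ cosφ' / [1 − cos(β − φ')]
    = (4·54.7/19.3) · sin67.3°·cos17.0° / [1 − cos(50.3°)]
    = 11.337 · 0.9225·0.9563 / [1 − 0.6388]
    = 11.337 · 0.8822 / 0.3612
    = 27.69 m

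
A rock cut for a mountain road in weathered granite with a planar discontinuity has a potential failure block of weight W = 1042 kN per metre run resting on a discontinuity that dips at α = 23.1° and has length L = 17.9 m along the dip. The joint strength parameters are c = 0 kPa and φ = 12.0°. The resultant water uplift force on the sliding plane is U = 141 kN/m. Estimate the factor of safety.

FS = 0.43

Resolving the block weight along and normal to the plane and applying the Mohr–Coulomb strength on the joint:
N' = W cosα − U = 1042·cos23.1° − 141 = 817.5 kN/m
Driving force T = W sinα = 1042·sin23.1° = 408.8 kN/m
Resisting force R = c·L + N'·tanφ = 0·17.9 + 817.5·tan12.0° = 0.0 + 173.8 = 173.8 kN/m
FS = R / T = 173.8 / 408.8 = 0.425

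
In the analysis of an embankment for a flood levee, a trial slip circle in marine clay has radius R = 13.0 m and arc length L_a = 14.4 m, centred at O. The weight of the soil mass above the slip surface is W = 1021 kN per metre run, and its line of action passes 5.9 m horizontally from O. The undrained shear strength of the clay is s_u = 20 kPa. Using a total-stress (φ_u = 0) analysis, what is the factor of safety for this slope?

FS = 0.62

Taking moments about the centre O, the resisting moment is provided by the undrained shear strength acting along the arc:
M_R = s_u·L_a·R = 20·14.40·13.0 = 3744.0 kN·m/m
M_D = W·d = 1021·5.9 = 6023.9 kN·m/m
FS = M_R / M_D = 3744.0 / 6023.9 = 0.622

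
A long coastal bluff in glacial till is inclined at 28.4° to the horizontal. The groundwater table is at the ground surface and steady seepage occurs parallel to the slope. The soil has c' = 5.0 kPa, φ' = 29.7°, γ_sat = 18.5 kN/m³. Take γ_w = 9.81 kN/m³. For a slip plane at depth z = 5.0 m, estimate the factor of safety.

FS = 0.62

With seepage parallel to the slope and the water table at the surface, the effective normal stress on the slip plane uses the buoyant unit weight γ' = γ_sat − γ_w while the driving shear stress uses γ_sat:
FS = [c' + γ' z cos²β tanφ'] / [γ_sat z sinβ cosβ]
γ' = 18.5 − 9.81 = 8.69 kN/m³
Numerator = 5.0 + 8.69·5.0·cos²28.4°·tan29.7° = 5.0 + 8.69·5.0·0.7738·0.5704 = 24.177 kPa
Denominator = 18.5·5.0·sin28.4°·cos28.4° = 18.5·5.0·0.4756·0.8796 = 38.700 kPa
FS = 24.177 / 38.700 = 0.625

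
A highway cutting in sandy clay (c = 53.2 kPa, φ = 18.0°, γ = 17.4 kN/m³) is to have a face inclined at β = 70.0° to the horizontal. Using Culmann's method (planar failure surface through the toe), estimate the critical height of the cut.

H_c = 28.44 m

Culmann's analysis gives the critical failure plane at α_cr = (β + φ)/2 = (70.0 + 18.0)/2 = 44.0°, and the critical height
H_c = (4c/γ) · sinβ cosφ / [1 − cos(β − φ)]
    = (4·53.2/17.4) · sin70.0°·cos18.0° / [1 − cos(52.0°)]
    = 12.230 · 0.9397·0.9511 / [1 − 0.6157]
    = 12.230 · 0.8937 / 0.3843
    = 28.44 m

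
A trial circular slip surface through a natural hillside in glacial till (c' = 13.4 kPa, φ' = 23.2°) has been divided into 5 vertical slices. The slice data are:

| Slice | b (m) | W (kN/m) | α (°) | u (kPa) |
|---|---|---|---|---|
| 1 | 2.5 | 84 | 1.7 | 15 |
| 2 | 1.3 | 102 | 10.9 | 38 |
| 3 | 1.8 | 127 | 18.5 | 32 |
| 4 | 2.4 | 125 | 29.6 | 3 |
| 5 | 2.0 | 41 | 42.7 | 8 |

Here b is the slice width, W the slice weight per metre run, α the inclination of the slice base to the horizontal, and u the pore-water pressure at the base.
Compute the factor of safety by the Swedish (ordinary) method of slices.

FS = 1.74

Ordinary method of slices: FS = Σ[c'·Δl_i + (W_i cosα_i − u_i·Δl_i)·tanφ'] / Σ W_i sinα_i, with Δl_i = b_i / cosα_i.
Slice 1: Δl = 2.5/cos1.7° = 2.501 m; N'_1 = 84·cos1.7° − 15·2.501 = 46.4; c'Δl = 33.51; W sinα = 2.5
Slice 2: Δl = 1.3/cos10.9° = 1.324 m; N'_2 = 102·cos10.9° − 38·1.324 = 49.9; c'Δl = 17.74; W sinα = 19.3
Slice 3: Δl = 1.8/cos18.5° = 1.898 m; N'_3 = 127·cos18.5° − 32·1.898 = 59.7; c'Δl = 25.43; W sinα = 40.3
Slice 4: Δl = 2.4/cos29.6° = 2.760 m; N'_4 = 125·cos29.6° − 3·2.760 = 100.4; c'Δl = 36.99; W sinα = 61.7
Slice 5: Δl = 2.0/cos42.7° = 2.721 m; N'_5 = 41·cos42.7° − 8·2.721 = 8.4; c'Δl = 36.47; W sinα = 27.8
Σc'Δl = 150.1 kN/m; ΣN' = 264.8 kN/m; ΣW sinα = 151.6 kN/m
Resisting = 150.1 + 264.8·tan23.2° = 150.1 + 113.5 = 263.6 kN/m
FS = 263.6 / 151.6 = 1.739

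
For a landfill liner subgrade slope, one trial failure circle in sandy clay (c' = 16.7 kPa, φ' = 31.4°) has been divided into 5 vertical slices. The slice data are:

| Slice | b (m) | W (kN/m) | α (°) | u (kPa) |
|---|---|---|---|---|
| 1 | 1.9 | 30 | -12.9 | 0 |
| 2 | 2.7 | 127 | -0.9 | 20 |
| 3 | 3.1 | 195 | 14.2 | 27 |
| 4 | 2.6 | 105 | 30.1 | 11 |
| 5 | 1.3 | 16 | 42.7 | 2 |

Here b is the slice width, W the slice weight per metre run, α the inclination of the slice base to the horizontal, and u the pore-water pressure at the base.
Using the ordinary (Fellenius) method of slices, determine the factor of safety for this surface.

FS = 3.66

Ordinary method of slices: FS = Σ[c'·Δl_i + (W_i cosα_i − u_i·Δl_i)·tanφ'] / Σ W_i sinα_i, with Δl_i = b_i / cosα_i.
Slice 1: Δl = 1.9/cos(-12.9°) = 1.949 m; N'_1 = 30·cos(-12.9°) − 0·1.949 = 29.2; c'Δl = 32.55; W sinα = -6.7
Slice 2: Δl = 2.7/cos(-0.9°) = 2.700 m; N'_2 = 127·cos(-0.9°) − 20·2.700 = 73.0; c'Δl = 45.10; W sinα = -2.0
Slice 3: Δl = 3.1/cos14.2° = 3.198 m; N'_3 = 195·cos14.2° − 27·3.198 = 102.7; c'Δl = 53.40; W sinα = 47.8
Slice 4: Δl = 2.6/cos30.1° = 3.005 m; N'_4 = 105·cos30.1° − 11·3.005 = 57.8; c'Δl = 50.19; W sinα = 52.7
Slice 5: Δl = 1.3/cos42.7° = 1.769 m; N'_5 = 16·cos42.7° − 2·1.769 = 8.2; c'Δl = 29.54; W sinα = 10.9
Σc'Δl = 210.8 kN/m; ΣN' = 270.9 kN/m; ΣW sinα = 102.7 kN/m
Resisting = 210.8 + 270.9·tan31.4° = 210.8 + 165.4 = 376.2 kN/m
FS = 376.2 / 102.7 = 3.664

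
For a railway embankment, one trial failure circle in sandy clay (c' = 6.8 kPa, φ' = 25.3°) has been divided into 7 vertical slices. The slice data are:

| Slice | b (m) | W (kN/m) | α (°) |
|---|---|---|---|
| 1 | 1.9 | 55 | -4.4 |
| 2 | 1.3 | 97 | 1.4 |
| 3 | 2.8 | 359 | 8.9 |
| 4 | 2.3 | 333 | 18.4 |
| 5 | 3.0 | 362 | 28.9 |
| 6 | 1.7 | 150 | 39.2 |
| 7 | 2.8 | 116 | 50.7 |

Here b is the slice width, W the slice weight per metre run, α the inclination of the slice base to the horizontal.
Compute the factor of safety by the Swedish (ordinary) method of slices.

FS = 1.45

Ordinary method of slices: FS = Σ[c'·Δl_i + (W_i cosα_i)·tanφ'] / Σ W_i sinα_i, with Δl_i = b_i / cosα_i.
Slice 1: Δl = 1.9/cos(-4.4°) = 1.906 m; N'_1 = 55·cos(-4.4°) = 54.8; c'Δl = 12.96; W sinα = -4.2
Slice 2: Δl = 1.3/cos1.4° = 1.300 m; N'_2 = 97·cos1.4° = 97.0; c'Δl = 8.84; W sinα = 2.4
Slice 3: Δl = 2.8/cos8.9° = 2.834 m; N'_3 = 359·cos8.9° = 354.7; c'Δl = 19.27; W sinα = 55.5
Slice 4: Δl = 2.3/cos18.4° = 2.424 m; N'_4 = 333·cos18.4° = 316.0; c'Δl = 16.48; W sinα = 105.1
Slice 5: Δl = 3.0/cos28.9° = 3.427 m; N'_5 = 362·cos28.9° = 316.9; c'Δl = 23.30; W sinα = 174.9
Slice 6: Δl = 1.7/cos39.2° = 2.194 m; N'_6 = 150·cos39.2° = 116.2; c'Δl = 14.92; W sinα = 94.8
Slice 7: Δl = 2.8/cos50.7° = 4.421 m; N'_7 = 116·cos50.7° = 73.5; c'Δl = 30.06; W sinα = 89.8
Σc'Δl = 125.8 kN/m; ΣN' = 1329.1 kN/m; ΣW sinα = 518.3 kN/m
Resisting = 125.8 + 1329.1·tan25.3° = 125.8 + 628.3 = 754.1 kN/m
FS = 754.1 / 518.3 = 1.455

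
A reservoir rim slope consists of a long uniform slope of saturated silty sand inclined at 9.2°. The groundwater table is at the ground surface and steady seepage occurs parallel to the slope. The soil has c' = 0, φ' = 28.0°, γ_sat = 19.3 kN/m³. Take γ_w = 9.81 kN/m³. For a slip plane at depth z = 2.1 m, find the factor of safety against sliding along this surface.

FS = 1.61

With seepage parallel to the slope and the water table at the surface, the effective normal stress on the slip plane uses the buoyant unit weight γ' = γ_sat − γ_w while the driving shear stress uses γ_sat:
FS = [c' + γ' z cos²β tanφ'] / [γ_sat z sinβ cosβ]
(For c' = 0 this reduces to FS = (γ'/γ_sat)·tanφ'/tanβ.)
γ' = 19.3 − 9.81 = 9.49 kN/m³
Numerator = 0.0 + 9.49·2.1·cos²9.2°·tan28.0° = 0.0 + 9.49·2.1·0.9744·0.5317 = 10.326 kPa
Denominator = 19.3·2.1·sin9.2°·cos9.2° = 19.3·2.1·0.1599·0.9871 = 6.397 kPa
FS = 10.326 / 6.397 = 1.614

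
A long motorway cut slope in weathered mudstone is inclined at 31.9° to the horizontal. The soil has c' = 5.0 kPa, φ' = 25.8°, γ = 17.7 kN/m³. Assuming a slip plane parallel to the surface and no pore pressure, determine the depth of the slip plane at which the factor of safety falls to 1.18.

z = 1.56 m

Setting FS = 1.18 in FS = [c' + γz cos²β tanφ'] / [γz sinβ cosβ] and solving for z:
z = c' / [γ cosβ (FS·sinβ − cosβ·tanφ')]
  = 5.0 / [17.7·cos31.9°·(1.18·sin31.9° − cos31.9°·tan25.8°)]
  = 5.0 / [17.7·0.8490·(1.18·0.5284 − 0.8490·0.4834)]
  = 5.0 / 3.2029 = 1.561 m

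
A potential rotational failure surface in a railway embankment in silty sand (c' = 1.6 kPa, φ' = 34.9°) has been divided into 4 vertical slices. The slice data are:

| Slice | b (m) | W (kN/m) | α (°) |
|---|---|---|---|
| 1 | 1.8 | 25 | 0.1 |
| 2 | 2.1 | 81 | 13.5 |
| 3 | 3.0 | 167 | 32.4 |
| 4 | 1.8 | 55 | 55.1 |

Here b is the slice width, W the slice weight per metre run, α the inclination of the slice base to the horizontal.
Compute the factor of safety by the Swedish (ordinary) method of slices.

FS = 1.37

Ordinary method of slices: FS = Σ[c'·Δl_i + (W_i cosα_i)·tanφ'] / Σ W_i sinα_i, with Δl_i = b_i / cosα_i.
Slice 1: Δl = 1.8/cos0.1° = 1.800 m; N'_1 = 25·cos0.1° = 25.0; c'Δl = 2.88; W sinα = 0.0
Slice 2: Δl = 2.1/cos13.5° = 2.160 m; N'_2 = 81·cos13.5° = 78.8; c'Δl = 3.46; W sinα = 18.9
Slice 3: Δl = 3.0/cos32.4° = 3.553 m; N'_3 = 167·cos32.4° = 141.0; c'Δl = 5.68; W sinα = 89.5
Slice 4: Δl = 1.8/cos55.1° = 3.146 m; N'_4 = 55·cos55.1° = 31.5; c'Δl = 5.03; W sinα = 45.1
Σc'Δl = 17.1 kN/m; ΣN' = 276.2 kN/m; ΣW sinα = 153.5 kN/m
Resisting = 17.1 + 276.2·tan34.9° = 17.1 + 192.7 = 209.8 kN/m
FS = 209.8 / 153.5 = 1.366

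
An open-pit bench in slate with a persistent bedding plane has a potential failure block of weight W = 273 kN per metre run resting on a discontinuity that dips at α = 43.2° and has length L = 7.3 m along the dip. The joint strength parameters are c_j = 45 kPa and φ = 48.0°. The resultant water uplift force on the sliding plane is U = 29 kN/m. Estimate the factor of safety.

FS = 2.77

Resolving the block weight along and normal to the plane and applying the Mohr–Coulomb strength on the joint:
N' = W cosα − U = 273·cos43.2° − 29 = 170.0 kN/m
Driving force T = W sinα = 273·sin43.2° = 186.9 kN/m
Resisting force R = c_j·L + N'·tanφ = 45·7.3 + 170.0·tan48.0° = 328.5 + 188.8 = 517.3 kN/m
FS = R / T = 517.3 / 186.9 = 2.768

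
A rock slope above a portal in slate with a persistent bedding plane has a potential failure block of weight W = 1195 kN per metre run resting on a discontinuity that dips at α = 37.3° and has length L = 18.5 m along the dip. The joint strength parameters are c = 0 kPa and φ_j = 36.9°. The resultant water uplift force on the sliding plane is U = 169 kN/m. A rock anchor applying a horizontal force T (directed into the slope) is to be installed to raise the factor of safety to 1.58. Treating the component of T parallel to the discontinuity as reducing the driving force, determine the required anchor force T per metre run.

Resolving forces along and normal to the sliding plane, with the horizontal anchor force T adding T·sinα to the effective normal force and T·cosα acting up the plane against the driving force:
FS = [cL + (W cosα − U + T sinα) tanφ_j] / [W sinα − T cosα]
Without the anchor: N' = 781.6 kN/m, driving T_d = 724.2 kN/m, resisting R = 0·18.5 + 781.6·tan36.9° = 586.8 kN/m, FS = 0.81.
Setting FS = 1.58 and solving for T:
1.58·(724.2 − T cos37.3°) = 586.8 + T sin37.3°·tan36.9°
T·(sin37.3°·tan36.9° + 1.58·cos37.3°) = 1.58·724.2 − 586.8
T·(0.6060·0.7508 + 1.58·0.7955) = 1144.2 − 586.8 = 557.3
T·1.7118 = 557.3
T = 325.6 kN/m

T = 326 kN/m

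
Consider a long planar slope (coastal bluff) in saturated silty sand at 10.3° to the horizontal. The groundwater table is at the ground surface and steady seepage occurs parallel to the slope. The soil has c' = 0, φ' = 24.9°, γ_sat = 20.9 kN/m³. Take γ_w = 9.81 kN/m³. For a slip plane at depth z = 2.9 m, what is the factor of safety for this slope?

With seepage parallel to the slope and the water table at the surface, the effective normal stress on the slip plane uses the buoyant unit weight γ' = γ_sat − γ_w while the driving shear stress uses γ_sat:
FS = [c' + γ' z cos²β tanφ'] / [γ_sat z sinβ cosβ]
(For c' = 0 this reduces to FS = (γ'/γ_sat)·tanφ'/tanβ.)
γ' = 20.9 − 9.81 = 11.09 kN/m³
Numerator = 0.0 + 11.09·2.9·cos²10.3°·tan24.9° = 0.0 + 11.09·2.9·0.9680·0.4642 = 14.451 kPa
Denominator = 20.9·2.9·sin10.3°·cos10.3° = 20.9·2.9·0.1788·0.9839 = 10.663 kPa
FS = 14.451 / 10.663 = 1.355

FS = 1.36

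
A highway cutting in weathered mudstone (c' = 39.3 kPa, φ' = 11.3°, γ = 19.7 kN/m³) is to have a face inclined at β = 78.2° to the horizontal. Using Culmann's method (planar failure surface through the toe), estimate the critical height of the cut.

H_c = 12.61 m

Culmann's analysis gives the critical failure plane at α_cr = (β + φ')/2 = (78.2 + 11.3)/2 = 44.8°, and the critical height
H_c = (4c'/γ) · sinβ cosφ' / [1 − cos(β − φ')]
    = (4·39.3/19.7) · sin78.2°·cos11.3° / [1 − cos(66.9°)]
    = 7.980 · 0.9789·0.9806 / [1 − 0.3923]
    = 7.980 · 0.9599 / 0.6077
    = 12.61 m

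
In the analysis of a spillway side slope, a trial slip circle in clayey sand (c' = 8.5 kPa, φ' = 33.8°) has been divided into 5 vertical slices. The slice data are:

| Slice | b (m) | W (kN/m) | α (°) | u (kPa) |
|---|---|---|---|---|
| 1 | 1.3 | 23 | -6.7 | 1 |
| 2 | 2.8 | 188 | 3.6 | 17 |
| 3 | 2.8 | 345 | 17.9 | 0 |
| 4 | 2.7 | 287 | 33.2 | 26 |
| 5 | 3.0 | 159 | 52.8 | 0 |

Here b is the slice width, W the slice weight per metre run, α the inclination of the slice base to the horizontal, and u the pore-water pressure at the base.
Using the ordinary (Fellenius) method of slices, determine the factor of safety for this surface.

Ordinary method of slices: FS = Σ[c'·Δl_i + (W_i cosα_i − u_i·Δl_i)·tanφ'] / Σ W_i sinα_i, with Δl_i = b_i / cosα_i.
Slice 1: Δl = 1.3/cos(-6.7°) = 1.309 m; N'_1 = 23·cos(-6.7°) − 1·1.309 = 21.5; c'Δl = 11.13; W sinα = -2.7
Slice 2: Δl = 2.8/cos3.6° = 2.806 m; N'_2 = 188·cos3.6° − 17·2.806 = 139.9; c'Δl = 23.85; W sinα = 11.8
Slice 3: Δl = 2.8/cos17.9° = 2.942 m; N'_3 = 345·cos17.9° − 0·2.942 = 328.3; c'Δl = 25.01; W sinα = 106.0
Slice 4: Δl = 2.7/cos33.2° = 3.227 m; N'_4 = 287·cos33.2° − 26·3.227 = 156.3; c'Δl = 27.43; W sinα = 157.2
Slice 5: Δl = 3.0/cos52.8° = 4.962 m; N'_5 = 159·cos52.8° − 0·4.962 = 96.1; c'Δl = 42.18; W sinα = 126.6
Σc'Δl = 129.6 kN/m; ΣN' = 742.2 kN/m; ΣW sinα = 399.0 kN/m
Resisting = 129.6 + 742.2·tan33.8° = 129.6 + 496.8 = 626.4 kN/m
FS = 626.4 / 399.0 = 1.570

FS = 1.57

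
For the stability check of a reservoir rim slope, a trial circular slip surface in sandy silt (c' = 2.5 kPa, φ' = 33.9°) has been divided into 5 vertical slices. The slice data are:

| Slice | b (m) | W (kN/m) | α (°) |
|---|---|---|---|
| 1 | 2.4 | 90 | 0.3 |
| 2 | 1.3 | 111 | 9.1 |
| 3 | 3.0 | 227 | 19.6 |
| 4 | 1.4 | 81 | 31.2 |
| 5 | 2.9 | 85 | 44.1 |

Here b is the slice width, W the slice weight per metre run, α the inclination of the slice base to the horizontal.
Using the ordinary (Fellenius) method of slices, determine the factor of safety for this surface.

FS = 2.03

Ordinary method of slices: FS = Σ[c'·Δl_i + (W_i cosα_i)·tanφ'] / Σ W_i sinα_i, with Δl_i = b_i / cosα_i.
Slice 1: Δl = 2.4/cos0.3° = 2.400 m; N'_1 = 90·cos0.3° = 90.0; c'Δl = 6.00; W sinα = 0.5
Slice 2: Δl = 1.3/cos9.1° = 1.317 m; N'_2 = 111·cos9.1° = 109.6; c'Δl = 3.29; W sinα = 17.6
Slice 3: Δl = 3.0/cos19.6° = 3.185 m; N'_3 = 227·cos19.6° = 213.8; c'Δl = 7.96; W sinα = 76.1
Slice 4: Δl = 1.4/cos31.2° = 1.637 m; N'_4 = 81·cos31.2° = 69.3; c'Δl = 4.09; W sinα = 42.0
Slice 5: Δl = 2.9/cos44.1° = 4.038 m; N'_5 = 85·cos44.1° = 61.0; c'Δl = 10.10; W sinα = 59.2
Σc'Δl = 31.4 kN/m; ΣN' = 543.8 kN/m; ΣW sinα = 195.3 kN/m
Resisting = 31.4 + 543.8·tan33.9° = 31.4 + 365.4 = 396.8 kN/m
FS = 396.8 / 195.3 = 2.032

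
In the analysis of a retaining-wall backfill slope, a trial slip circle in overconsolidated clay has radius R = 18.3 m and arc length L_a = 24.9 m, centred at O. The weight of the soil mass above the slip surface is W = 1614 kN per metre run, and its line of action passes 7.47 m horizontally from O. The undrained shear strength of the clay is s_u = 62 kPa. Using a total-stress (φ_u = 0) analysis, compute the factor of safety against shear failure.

Taking moments about the centre O, the resisting moment is provided by the undrained shear strength acting along the arc:
M_R = s_u·L_a·R = 62·24.90·18.3 = 28251.5 kN·m/m
M_D = W·d = 1614·7.47 = 12056.6 kN·m/m
FS = M_R / M_D = 28251.5 / 12056.6 = 2.343

FS = 2.34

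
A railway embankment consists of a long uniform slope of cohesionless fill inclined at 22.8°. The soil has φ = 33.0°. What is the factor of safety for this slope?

FS = 1.54

For a dry cohesionless infinite slope the factor of safety is FS = tanφ / tanβ.
FS = tan33.0° / tan22.8° = 0.6494 / 0.4204 = 1.545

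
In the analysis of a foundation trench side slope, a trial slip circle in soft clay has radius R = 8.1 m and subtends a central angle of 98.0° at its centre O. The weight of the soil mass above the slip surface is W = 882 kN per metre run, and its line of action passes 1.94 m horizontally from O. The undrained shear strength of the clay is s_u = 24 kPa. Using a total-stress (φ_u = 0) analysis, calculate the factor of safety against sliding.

Taking moments about the centre O, the resisting moment is provided by the undrained shear strength acting along the arc:
Arc length L_a = R·θ = 8.1·(98.0°·π/180) = 8.1·1.7104 = 13.85 m
M_R = s_u·L_a·R = 24·13.85·8.1 = 2693.3 kN·m/m
M_D = W·d = 882·1.94 = 1711.1 kN·m/m
FS = M_R / M_D = 2693.3 / 1711.1 = 1.574

FS = 1.57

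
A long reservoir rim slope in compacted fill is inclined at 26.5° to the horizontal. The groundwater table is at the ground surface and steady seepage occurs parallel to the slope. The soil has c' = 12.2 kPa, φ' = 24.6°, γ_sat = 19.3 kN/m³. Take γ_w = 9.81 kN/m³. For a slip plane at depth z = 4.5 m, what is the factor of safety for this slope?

With seepage parallel to the slope and the water table at the surface, the effective normal stress on the slip plane uses the buoyant unit weight γ' = γ_sat − γ_w while the driving shear stress uses γ_sat:
FS = [c' + γ' z cos²β tanφ'] / [γ_sat z sinβ cosβ]
γ' = 19.3 − 9.81 = 9.49 kN/m³
Numerator = 12.2 + 9.49·4.5·cos²26.5°·tan24.6° = 12.2 + 9.49·4.5·0.8009·0.4578 = 27.859 kPa
Denominator = 19.3·4.5·sin26.5°·cos26.5° = 19.3·4.5·0.4462·0.8949 = 34.681 kPa
FS = 27.859 / 34.681 = 0.803

FS = 0.80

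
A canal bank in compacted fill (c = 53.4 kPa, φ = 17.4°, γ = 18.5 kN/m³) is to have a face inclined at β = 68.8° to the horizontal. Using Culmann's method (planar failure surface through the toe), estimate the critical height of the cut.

Culmann's analysis gives the critical failure plane at α_cr = (β + φ)/2 = (68.8 + 17.4)/2 = 43.1°, and the critical height
H_c = (4c/γ) · sinβ cosφ / [1 − cos(β − φ)]
    = (4·53.4/18.5) · sin68.8°·cos17.4° / [1 − cos(51.4°)]
    = 11.546 · 0.9323·0.9542 / [1 − 0.6239]
    = 11.546 · 0.8897 / 0.3761
    = 27.31 m

H_c = 27.31 m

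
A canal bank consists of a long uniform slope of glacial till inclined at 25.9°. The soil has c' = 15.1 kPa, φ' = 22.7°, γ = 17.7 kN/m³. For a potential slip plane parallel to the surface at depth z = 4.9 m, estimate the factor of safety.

For an infinite slope with a slip plane parallel to the surface (no pore pressure): FS = [c' + γz cos²β tanφ'] / [γz sinβ cosβ].
γz = 17.7·4.9 = 86.73 kN/m²
Numerator = 15.1 + 86.73·cos²25.9°·tan22.7° = 15.1 + 86.73·0.8092·0.4183 = 44.458 kPa
Denominator = 86.73·sin25.9°·cos25.9° = 86.73·0.4368·0.8996 = 34.079 kPa
FS = 44.458 / 34.079 = 1.305

FS = 1.30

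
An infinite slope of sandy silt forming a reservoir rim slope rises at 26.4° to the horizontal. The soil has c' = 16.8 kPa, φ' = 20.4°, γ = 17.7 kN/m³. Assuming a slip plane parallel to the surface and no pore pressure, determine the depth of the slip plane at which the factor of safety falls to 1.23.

z = 4.96 m

Setting FS = 1.23 in FS = [c' + γz cos²β tanφ'] / [γz sinβ cosβ] and solving for z:
z = c' / [γ cosβ (FS·sinβ − cosβ·tanφ')]
  = 16.8 / [17.7·cos26.4°·(1.23·sin26.4° − cos26.4°·tan20.4°)]
  = 16.8 / [17.7·0.8957·(1.23·0.4446 − 0.8957·0.3719)]
  = 16.8 / 3.3894 = 4.957 m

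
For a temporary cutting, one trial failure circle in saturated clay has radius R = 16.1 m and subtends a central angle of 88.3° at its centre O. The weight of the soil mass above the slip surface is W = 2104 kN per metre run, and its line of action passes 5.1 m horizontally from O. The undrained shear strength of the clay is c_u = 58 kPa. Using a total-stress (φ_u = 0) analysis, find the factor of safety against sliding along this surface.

Taking moments about the centre O, the resisting moment is provided by the undrained shear strength acting along the arc:
Arc length L_a = R·θ = 16.1·(88.3°·π/180) = 16.1·1.5411 = 24.81 m
M_R = c_u·L_a·R = 58·24.81·16.1 = 23169.6 kN·m/m
M_D = W·d = 2104·5.1 = 10730.4 kN·m/m
FS = M_R / M_D = 23169.6 / 10730.4 = 2.159

FS = 2.16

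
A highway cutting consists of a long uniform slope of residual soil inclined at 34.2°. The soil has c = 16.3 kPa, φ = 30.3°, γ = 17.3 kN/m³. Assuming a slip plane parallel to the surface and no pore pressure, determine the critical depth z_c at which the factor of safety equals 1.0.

z_c = 14.46 m

Setting FS = 1.00 in FS = [c + γz cos²β tanφ] / [γz sinβ cosβ] and solving for z:
z = c / [γ cosβ (FS·sinβ − cosβ·tanφ)]
  = 16.3 / [17.3·cos34.2°·(1.00·sin34.2° − cos34.2°·tan30.3°)]
  = 16.3 / [17.3·0.8271·(1.00·0.5621 − 0.8271·0.5844)]
  = 16.3 / 1.1272 = 14.461 m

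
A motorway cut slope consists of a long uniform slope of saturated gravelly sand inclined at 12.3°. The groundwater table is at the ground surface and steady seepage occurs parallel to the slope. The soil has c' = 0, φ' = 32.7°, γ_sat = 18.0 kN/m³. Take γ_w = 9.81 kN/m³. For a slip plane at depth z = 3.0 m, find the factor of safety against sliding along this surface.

FS = 1.34

With seepage parallel to the slope and the water table at the surface, the effective normal stress on the slip plane uses the buoyant unit weight γ' = γ_sat − γ_w while the driving shear stress uses γ_sat:
FS = [c' + γ' z cos²β tanφ'] / [γ_sat z sinβ cosβ]
(For c' = 0 this reduces to FS = (γ'/γ_sat)·tanφ'/tanβ.)
γ' = 18.0 − 9.81 = 8.19 kN/m³
Numerator = 0.0 + 8.19·3.0·cos²12.3°·tan32.7° = 0.0 + 8.19·3.0·0.9546·0.6420 = 15.058 kPa
Denominator = 18.0·3.0·sin12.3°·cos12.3° = 18.0·3.0·0.2130·0.9770 = 11.240 kPa
FS = 15.058 / 11.240 = 1.340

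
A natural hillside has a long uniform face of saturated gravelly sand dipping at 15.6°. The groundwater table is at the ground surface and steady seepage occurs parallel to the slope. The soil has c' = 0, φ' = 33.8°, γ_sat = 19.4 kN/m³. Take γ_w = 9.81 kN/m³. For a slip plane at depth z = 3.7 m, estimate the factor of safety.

With seepage parallel to the slope and the water table at the surface, the effective normal stress on the slip plane uses the buoyant unit weight γ' = γ_sat − γ_w while the driving shear stress uses γ_sat:
FS = [c' + γ' z cos²β tanφ'] / [γ_sat z sinβ cosβ]
(For c' = 0 this reduces to FS = (γ'/γ_sat)·tanφ'/tanβ.)
γ' = 19.4 − 9.81 = 9.59 kN/m³
Numerator = 0.0 + 9.59·3.7·cos²15.6°·tan33.8° = 0.0 + 9.59·3.7·0.9277·0.6694 = 22.036 kPa
Denominator = 19.4·3.7·sin15.6°·cos15.6° = 19.4·3.7·0.2689·0.9632 = 18.592 kPa
FS = 22.036 / 18.592 = 1.185

FS = 1.19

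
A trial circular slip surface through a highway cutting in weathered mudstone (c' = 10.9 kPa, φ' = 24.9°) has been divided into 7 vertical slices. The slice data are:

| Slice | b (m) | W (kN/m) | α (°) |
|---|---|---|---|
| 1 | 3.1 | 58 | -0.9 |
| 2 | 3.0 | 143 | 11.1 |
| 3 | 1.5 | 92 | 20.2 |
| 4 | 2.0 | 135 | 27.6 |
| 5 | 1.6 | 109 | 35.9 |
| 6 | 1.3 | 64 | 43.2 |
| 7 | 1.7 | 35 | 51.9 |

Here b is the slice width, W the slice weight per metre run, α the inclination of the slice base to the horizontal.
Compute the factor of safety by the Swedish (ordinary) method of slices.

FS = 1.72

Ordinary method of slices: FS = Σ[c'·Δl_i + (W_i cosα_i)·tanφ'] / Σ W_i sinα_i, with Δl_i = b_i / cosα_i.
Slice 1: Δl = 3.1/cos(-0.9°) = 3.100 m; N'_1 = 58·cos(-0.9°) = 58.0; c'Δl = 33.79; W sinα = -0.9
Slice 2: Δl = 3.0/cos11.1° = 3.057 m; N'_2 = 143·cos11.1° = 140.3; c'Δl = 33.32; W sinα = 27.5
Slice 3: Δl = 1.5/cos20.2° = 1.598 m; N'_3 = 92·cos20.2° = 86.3; c'Δl = 17.42; W sinα = 31.8
Slice 4: Δl = 2.0/cos27.6° = 2.257 m; N'_4 = 135·cos27.6° = 119.6; c'Δl = 24.60; W sinα = 62.5
Slice 5: Δl = 1.6/cos35.9° = 1.975 m; N'_5 = 109·cos35.9° = 88.3; c'Δl = 21.53; W sinα = 63.9
Slice 6: Δl = 1.3/cos43.2° = 1.783 m; N'_6 = 64·cos43.2° = 46.7; c'Δl = 19.44; W sinα = 43.8
Slice 7: Δl = 1.7/cos51.9° = 2.755 m; N'_7 = 35·cos51.9° = 21.6; c'Δl = 30.03; W sinα = 27.5
Σc'Δl = 180.1 kN/m; ΣN' = 560.8 kN/m; ΣW sinα = 256.2 kN/m
Resisting = 180.1 + 560.8·tan24.9° = 180.1 + 260.3 = 440.5 kN/m
FS = 440.5 / 256.2 = 1.719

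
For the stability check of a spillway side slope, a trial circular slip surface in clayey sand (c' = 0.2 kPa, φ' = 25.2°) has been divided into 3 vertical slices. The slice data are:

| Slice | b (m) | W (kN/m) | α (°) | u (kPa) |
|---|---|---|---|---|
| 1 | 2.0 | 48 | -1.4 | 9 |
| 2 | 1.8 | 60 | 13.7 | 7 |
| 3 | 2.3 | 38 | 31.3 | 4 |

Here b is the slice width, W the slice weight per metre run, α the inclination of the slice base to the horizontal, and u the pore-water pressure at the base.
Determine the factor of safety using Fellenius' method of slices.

Ordinary method of slices: FS = Σ[c'·Δl_i + (W_i cosα_i − u_i·Δl_i)·tanφ'] / Σ W_i sinα_i, with Δl_i = b_i / cosα_i.
Slice 1: Δl = 2.0/cos(-1.4°) = 2.001 m; N'_1 = 48·cos(-1.4°) − 9·2.001 = 30.0; c'Δl = 0.40; W sinα = -1.2
Slice 2: Δl = 1.8/cos13.7° = 1.853 m; N'_2 = 60·cos13.7° − 7·1.853 = 45.3; c'Δl = 0.37; W sinα = 14.2
Slice 3: Δl = 2.3/cos31.3° = 2.692 m; N'_3 = 38·cos31.3° − 4·2.692 = 21.7; c'Δl = 0.54; W sinα = 19.7
Σc'Δl = 1.3 kN/m; ΣN' = 97.0 kN/m; ΣW sinα = 32.8 kN/m
Resisting = 1.3 + 97.0·tan25.2° = 1.3 + 45.6 = 47.0 kN/m
FS = 47.0 / 32.8 = 1.433

FS = 1.43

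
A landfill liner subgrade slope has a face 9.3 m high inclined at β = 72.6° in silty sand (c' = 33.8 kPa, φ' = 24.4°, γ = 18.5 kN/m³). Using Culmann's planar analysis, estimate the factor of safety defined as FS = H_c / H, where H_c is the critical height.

FS = 2.05

H_c = (4c'/γ) · sinβ cosφ' / [1 − cos(β − φ')]
    = (4·33.8/18.5) · sin72.6°·cos24.4° / [1 − cos48.2°]
    = 7.308 · 0.8690 / 0.3335 = 19.04 m
FS = H_c / H = 19.04 / 9.3 = 2.048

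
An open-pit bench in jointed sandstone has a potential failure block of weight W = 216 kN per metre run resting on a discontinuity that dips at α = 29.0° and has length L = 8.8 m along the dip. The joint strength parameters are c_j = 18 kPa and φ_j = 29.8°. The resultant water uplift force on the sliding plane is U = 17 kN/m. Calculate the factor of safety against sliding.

Resolving the block weight along and normal to the plane and applying the Mohr–Coulomb strength on the joint:
N' = W cosα − U = 216·cos29.0° − 17 = 171.9 kN/m
Driving force T = W sinα = 216·sin29.0° = 104.7 kN/m
Resisting force R = c_j·L + N'·tanφ_j = 18·8.8 + 171.9·tan29.8° = 158.4 + 98.5 = 256.9 kN/m
FS = R / T = 256.9 / 104.7 = 2.453

FS = 2.45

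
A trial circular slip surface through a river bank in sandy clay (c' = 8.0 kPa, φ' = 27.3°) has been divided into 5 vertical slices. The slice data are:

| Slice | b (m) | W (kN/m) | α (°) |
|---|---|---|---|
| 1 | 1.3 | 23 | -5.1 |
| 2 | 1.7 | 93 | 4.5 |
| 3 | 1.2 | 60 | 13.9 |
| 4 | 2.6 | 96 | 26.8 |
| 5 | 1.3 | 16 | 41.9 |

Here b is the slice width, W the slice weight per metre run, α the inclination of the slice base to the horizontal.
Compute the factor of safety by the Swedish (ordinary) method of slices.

Ordinary method of slices: FS = Σ[c'·Δl_i + (W_i cosα_i)·tanφ'] / Σ W_i sinα_i, with Δl_i = b_i / cosα_i.
Slice 1: Δl = 1.3/cos(-5.1°) = 1.305 m; N'_1 = 23·cos(-5.1°) = 22.9; c'Δl = 10.44; W sinα = -2.0
Slice 2: Δl = 1.7/cos4.5° = 1.705 m; N'_2 = 93·cos4.5° = 92.7; c'Δl = 13.64; W sinα = 7.3
Slice 3: Δl = 1.2/cos13.9° = 1.236 m; N'_3 = 60·cos13.9° = 58.2; c'Δl = 9.89; W sinα = 14.4
Slice 4: Δl = 2.6/cos26.8° = 2.913 m; N'_4 = 96·cos26.8° = 85.7; c'Δl = 23.30; W sinα = 43.3
Slice 5: Δl = 1.3/cos41.9° = 1.747 m; N'_5 = 16·cos41.9° = 11.9; c'Δl = 13.97; W sinα = 10.7
Σc'Δl = 71.2 kN/m; ΣN' = 271.5 kN/m; ΣW sinα = 73.6 kN/m
Resisting = 71.2 + 271.5·tan27.3° = 71.2 + 140.1 = 211.4 kN/m
FS = 211.4 / 73.6 = 2.870

FS = 2.87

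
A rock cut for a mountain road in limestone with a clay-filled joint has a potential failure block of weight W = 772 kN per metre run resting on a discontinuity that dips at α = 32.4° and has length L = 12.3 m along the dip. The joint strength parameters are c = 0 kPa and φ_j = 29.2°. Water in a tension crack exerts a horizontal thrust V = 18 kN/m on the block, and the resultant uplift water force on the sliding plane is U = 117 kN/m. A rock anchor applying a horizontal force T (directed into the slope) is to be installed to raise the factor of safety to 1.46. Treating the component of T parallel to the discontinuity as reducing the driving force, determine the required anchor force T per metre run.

T = 217 kN/m

Resolving forces along and normal to the sliding plane, with the horizontal anchor force T adding T·sinα to the effective normal force and T·cosα acting up the plane against the driving force:
FS = [cL + (W cosα − U − V sinα + T sinα) tanφ_j] / [W sinα + V cosα − T cosα]
Without the anchor: N' = 525.2 kN/m, driving T_d = 428.9 kN/m, resisting R = 0·12.3 + 525.2·tan29.2° = 293.5 kN/m, FS = 0.68.
Setting FS = 1.46 and solving for T:
1.46·(428.9 − T cos32.4°) = 293.5 + T sin32.4°·tan29.2°
T·(sin32.4°·tan29.2° + 1.46·cos32.4°) = 1.46·428.9 − 293.5
T·(0.5358·0.5589 + 1.46·0.8443) = 626.1 − 293.5 = 332.6
T·1.5322 = 332.6
T = 217.1 kN/m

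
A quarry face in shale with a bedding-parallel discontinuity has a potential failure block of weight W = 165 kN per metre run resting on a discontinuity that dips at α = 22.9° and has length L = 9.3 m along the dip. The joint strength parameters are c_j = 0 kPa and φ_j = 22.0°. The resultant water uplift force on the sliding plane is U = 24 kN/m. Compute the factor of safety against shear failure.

FS = 0.81

Resolving the block weight along and normal to the plane and applying the Mohr–Coulomb strength on the joint:
N' = W cosα − U = 165·cos22.9° − 24 = 128.0 kN/m
Driving force T = W sinα = 165·sin22.9° = 64.2 kN/m
Resisting force R = c_j·L + N'·tanφ_j = 0·9.3 + 128.0·tan22.0° = 0.0 + 51.7 = 51.7 kN/m
FS = R / T = 51.7 / 64.2 = 0.805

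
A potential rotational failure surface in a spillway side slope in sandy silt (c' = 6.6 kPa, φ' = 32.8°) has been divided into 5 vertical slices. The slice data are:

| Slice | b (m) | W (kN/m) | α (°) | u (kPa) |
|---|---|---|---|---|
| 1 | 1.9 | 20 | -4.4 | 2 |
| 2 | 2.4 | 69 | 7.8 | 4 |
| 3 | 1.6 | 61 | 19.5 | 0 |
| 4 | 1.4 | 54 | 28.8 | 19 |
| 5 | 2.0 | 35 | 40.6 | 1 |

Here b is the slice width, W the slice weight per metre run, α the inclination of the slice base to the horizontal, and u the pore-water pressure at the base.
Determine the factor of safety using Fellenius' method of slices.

Ordinary method of slices: FS = Σ[c'·Δl_i + (W_i cosα_i − u_i·Δl_i)·tanφ'] / Σ W_i sinα_i, with Δl_i = b_i / cosα_i.
Slice 1: Δl = 1.9/cos(-4.4°) = 1.906 m; N'_1 = 20·cos(-4.4°) − 2·1.906 = 16.1; c'Δl = 12.58; W sinα = -1.5
Slice 2: Δl = 2.4/cos7.8° = 2.422 m; N'_2 = 69·cos7.8° − 4·2.422 = 58.7; c'Δl = 15.99; W sinα = 9.4
Slice 3: Δl = 1.6/cos19.5° = 1.697 m; N'_3 = 61·cos19.5° − 0·1.697 = 57.5; c'Δl = 11.20; W sinα = 20.4
Slice 4: Δl = 1.4/cos28.8° = 1.598 m; N'_4 = 54·cos28.8° − 19·1.598 = 17.0; c'Δl = 10.54; W sinα = 26.0
Slice 5: Δl = 2.0/cos40.6° = 2.634 m; N'_5 = 35·cos40.6° − 1·2.634 = 23.9; c'Δl = 17.39; W sinα = 22.8
Σc'Δl = 67.7 kN/m; ΣN' = 173.2 kN/m; ΣW sinα = 77.0 kN/m
Resisting = 67.7 + 173.2·tan32.8° = 67.7 + 111.6 = 179.3 kN/m
FS = 179.3 / 77.0 = 2.329

FS = 2.33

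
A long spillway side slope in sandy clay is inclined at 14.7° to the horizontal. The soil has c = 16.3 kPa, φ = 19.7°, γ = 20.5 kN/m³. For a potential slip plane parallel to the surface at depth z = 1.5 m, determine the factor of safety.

FS = 3.52

For an infinite slope with a slip plane parallel to the surface (no pore pressure): FS = [c + γz cos²β tanφ] / [γz sinβ cosβ].
γz = 20.5·1.5 = 30.75 kN/m²
Numerator = 16.3 + 30.75·cos²14.7°·tan19.7° = 16.3 + 30.75·0.9356·0.3581 = 26.601 kPa
Denominator = 30.75·sin14.7°·cos14.7° = 30.75·0.2538·0.9673 = 7.548 kPa
FS = 26.601 / 7.548 = 3.524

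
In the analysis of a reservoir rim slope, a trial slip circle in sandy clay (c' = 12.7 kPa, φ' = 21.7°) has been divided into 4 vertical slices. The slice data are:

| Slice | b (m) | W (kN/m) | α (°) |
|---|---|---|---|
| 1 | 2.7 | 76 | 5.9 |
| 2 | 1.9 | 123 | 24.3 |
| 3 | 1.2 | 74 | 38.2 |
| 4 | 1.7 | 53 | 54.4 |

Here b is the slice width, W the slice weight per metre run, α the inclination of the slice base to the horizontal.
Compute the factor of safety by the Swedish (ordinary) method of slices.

FS = 1.54

Ordinary method of slices: FS = Σ[c'·Δl_i + (W_i cosα_i)·tanφ'] / Σ W_i sinα_i, with Δl_i = b_i / cosα_i.
Slice 1: Δl = 2.7/cos5.9° = 2.714 m; N'_1 = 76·cos5.9° = 75.6; c'Δl = 34.47; W sinα = 7.8
Slice 2: Δl = 1.9/cos24.3° = 2.085 m; N'_2 = 123·cos24.3° = 112.1; c'Δl = 26.48; W sinα = 50.6
Slice 3: Δl = 1.2/cos38.2° = 1.527 m; N'_3 = 74·cos38.2° = 58.2; c'Δl = 19.39; W sinα = 45.8
Slice 4: Δl = 1.7/cos54.4° = 2.920 m; N'_4 = 53·cos54.4° = 30.9; c'Δl = 37.09; W sinα = 43.1
Σc'Δl = 117.4 kN/m; ΣN' = 276.7 kN/m; ΣW sinα = 147.3 kN/m
Resisting = 117.4 + 276.7·tan21.7° = 117.4 + 110.1 = 227.5 kN/m
FS = 227.5 / 147.3 = 1.545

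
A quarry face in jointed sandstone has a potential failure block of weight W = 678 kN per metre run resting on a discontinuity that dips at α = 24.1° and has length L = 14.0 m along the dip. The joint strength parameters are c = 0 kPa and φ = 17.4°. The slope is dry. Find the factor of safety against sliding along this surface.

Resolving the block weight along and normal to the plane and applying the Mohr–Coulomb strength on the joint:
N' = W cosα = 678·cos24.1° = 618.9 kN/m
Driving force T = W sinα = 678·sin24.1° = 276.8 kN/m
Resisting force R = c·L + N'·tanφ = 0·14.0 + 618.9·tan17.4° = 0.0 + 194.0 = 194.0 kN/m
FS = R / T = 194.0 / 276.8 = 0.701

FS = 0.70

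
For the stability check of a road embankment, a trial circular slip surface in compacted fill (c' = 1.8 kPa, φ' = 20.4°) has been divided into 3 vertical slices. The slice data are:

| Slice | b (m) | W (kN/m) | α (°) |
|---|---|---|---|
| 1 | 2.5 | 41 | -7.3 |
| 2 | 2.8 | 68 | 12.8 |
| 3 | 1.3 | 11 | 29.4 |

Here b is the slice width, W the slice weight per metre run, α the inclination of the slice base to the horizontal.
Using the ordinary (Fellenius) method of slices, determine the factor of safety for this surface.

FS = 3.65

Ordinary method of slices: FS = Σ[c'·Δl_i + (W_i cosα_i)·tanφ'] / Σ W_i sinα_i, with Δl_i = b_i / cosα_i.
Slice 1: Δl = 2.5/cos(-7.3°) = 2.520 m; N'_1 = 41·cos(-7.3°) = 40.7; c'Δl = 4.54; W sinα = -5.2
Slice 2: Δl = 2.8/cos12.8° = 2.871 m; N'_2 = 68·cos12.8° = 66.3; c'Δl = 5.17; W sinα = 15.1
Slice 3: Δl = 1.3/cos29.4° = 1.492 m; N'_3 = 11·cos29.4° = 9.6; c'Δl = 2.69; W sinα = 5.4
Σc'Δl = 12.4 kN/m; ΣN' = 116.6 kN/m; ΣW sinα = 15.3 kN/m
Resisting = 12.4 + 116.6·tan20.4° = 12.4 + 43.3 = 55.7 kN/m
FS = 55.7 / 15.3 = 3.654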